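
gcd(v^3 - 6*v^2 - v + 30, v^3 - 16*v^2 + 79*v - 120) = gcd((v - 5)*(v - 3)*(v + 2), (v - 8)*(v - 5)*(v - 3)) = v^2 - 8*v + 15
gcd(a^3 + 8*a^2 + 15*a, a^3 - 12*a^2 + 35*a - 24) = 1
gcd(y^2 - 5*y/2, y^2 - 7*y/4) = y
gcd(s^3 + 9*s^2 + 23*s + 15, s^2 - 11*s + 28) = 1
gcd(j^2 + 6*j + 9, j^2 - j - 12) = j + 3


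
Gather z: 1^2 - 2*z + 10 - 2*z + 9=20 - 4*z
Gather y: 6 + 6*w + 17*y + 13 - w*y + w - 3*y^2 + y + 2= 7*w - 3*y^2 + y*(18 - w) + 21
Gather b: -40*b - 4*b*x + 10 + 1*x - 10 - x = b*(-4*x - 40)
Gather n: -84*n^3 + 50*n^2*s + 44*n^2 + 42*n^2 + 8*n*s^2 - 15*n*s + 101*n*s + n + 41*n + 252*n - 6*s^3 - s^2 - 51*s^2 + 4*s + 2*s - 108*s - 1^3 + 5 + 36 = -84*n^3 + n^2*(50*s + 86) + n*(8*s^2 + 86*s + 294) - 6*s^3 - 52*s^2 - 102*s + 40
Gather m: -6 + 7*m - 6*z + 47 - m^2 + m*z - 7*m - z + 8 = -m^2 + m*z - 7*z + 49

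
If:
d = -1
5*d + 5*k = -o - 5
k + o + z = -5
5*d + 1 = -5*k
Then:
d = -1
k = 4/5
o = -4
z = -9/5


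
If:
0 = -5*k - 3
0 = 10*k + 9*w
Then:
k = -3/5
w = 2/3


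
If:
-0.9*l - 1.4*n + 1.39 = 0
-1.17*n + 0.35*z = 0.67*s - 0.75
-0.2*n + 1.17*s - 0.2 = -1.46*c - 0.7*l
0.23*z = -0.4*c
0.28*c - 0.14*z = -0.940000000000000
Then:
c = -1.80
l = 0.85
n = 0.44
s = 1.98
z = 3.12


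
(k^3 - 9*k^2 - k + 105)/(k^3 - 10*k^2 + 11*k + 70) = (k + 3)/(k + 2)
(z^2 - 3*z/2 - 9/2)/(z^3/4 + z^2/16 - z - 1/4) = 8*(2*z^2 - 3*z - 9)/(4*z^3 + z^2 - 16*z - 4)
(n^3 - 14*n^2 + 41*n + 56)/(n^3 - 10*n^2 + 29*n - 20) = (n^3 - 14*n^2 + 41*n + 56)/(n^3 - 10*n^2 + 29*n - 20)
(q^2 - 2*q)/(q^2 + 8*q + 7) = q*(q - 2)/(q^2 + 8*q + 7)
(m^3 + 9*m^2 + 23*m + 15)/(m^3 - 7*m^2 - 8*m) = (m^2 + 8*m + 15)/(m*(m - 8))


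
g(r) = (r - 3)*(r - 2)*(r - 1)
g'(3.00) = 2.00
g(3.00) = 0.00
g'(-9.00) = 362.00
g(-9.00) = -1320.00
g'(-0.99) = 25.82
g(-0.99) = -23.74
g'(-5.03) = 147.26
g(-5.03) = -340.40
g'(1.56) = -0.42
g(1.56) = 0.35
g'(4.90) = 24.23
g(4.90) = 21.49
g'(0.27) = 7.98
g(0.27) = -3.45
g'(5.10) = 27.83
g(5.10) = 26.69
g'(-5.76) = 179.65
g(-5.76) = -459.53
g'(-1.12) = 28.20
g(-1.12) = -27.25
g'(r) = (r - 3)*(r - 2) + (r - 3)*(r - 1) + (r - 2)*(r - 1) = 3*r^2 - 12*r + 11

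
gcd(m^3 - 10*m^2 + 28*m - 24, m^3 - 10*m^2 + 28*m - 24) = m^3 - 10*m^2 + 28*m - 24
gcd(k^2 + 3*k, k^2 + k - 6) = k + 3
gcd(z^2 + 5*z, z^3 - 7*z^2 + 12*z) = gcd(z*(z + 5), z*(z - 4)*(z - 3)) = z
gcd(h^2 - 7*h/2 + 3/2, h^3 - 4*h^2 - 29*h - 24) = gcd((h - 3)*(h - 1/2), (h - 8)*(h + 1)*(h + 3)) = 1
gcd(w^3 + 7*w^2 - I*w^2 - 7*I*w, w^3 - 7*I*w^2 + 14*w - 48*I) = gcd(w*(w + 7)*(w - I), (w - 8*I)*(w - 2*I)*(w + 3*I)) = 1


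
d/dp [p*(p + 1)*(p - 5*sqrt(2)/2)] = 3*p^2 - 5*sqrt(2)*p + 2*p - 5*sqrt(2)/2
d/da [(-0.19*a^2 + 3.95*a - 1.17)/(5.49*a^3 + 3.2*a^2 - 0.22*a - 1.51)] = (1.0431*a^4 - 43.371*a^3 + 6.6717*a^2 + 8.0618*a - 6.2219)/(30.1401*a^6 + 35.136*a^5 + 7.8244*a^4 - 17.9878*a^3 - 9.6156*a^2 + 0.6644*a + 2.2801)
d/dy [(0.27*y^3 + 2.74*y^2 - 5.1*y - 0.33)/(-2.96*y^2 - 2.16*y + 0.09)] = (-0.7992*y^4 - 1.1664*y^3 - 20.9415*y^2 - 1.4604*y - 1.1718)/(8.7616*y^4 + 12.7872*y^3 + 4.1328*y^2 - 0.3888*y + 0.0081)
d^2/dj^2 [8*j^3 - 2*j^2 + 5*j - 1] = 48*j - 4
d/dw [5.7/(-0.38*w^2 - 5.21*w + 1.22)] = (4.332*w + 29.697)/(0.38*w^2 + 5.21*w - 1.22)^2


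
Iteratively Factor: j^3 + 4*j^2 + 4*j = (j + 2)*(j^2 + 2*j) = (j + 2)^2*(j)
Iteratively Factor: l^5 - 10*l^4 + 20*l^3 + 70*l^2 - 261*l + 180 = (l - 3)*(l^4 - 7*l^3 - l^2 + 67*l - 60) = (l - 3)*(l - 1)*(l^3 - 6*l^2 - 7*l + 60) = (l - 5)*(l - 3)*(l - 1)*(l^2 - l - 12) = (l - 5)*(l - 3)*(l - 1)*(l + 3)*(l - 4)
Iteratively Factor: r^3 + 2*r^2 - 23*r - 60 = (r + 4)*(r^2 - 2*r - 15) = (r + 3)*(r + 4)*(r - 5)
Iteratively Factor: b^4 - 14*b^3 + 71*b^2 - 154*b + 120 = (b - 5)*(b^3 - 9*b^2 + 26*b - 24) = (b - 5)*(b - 2)*(b^2 - 7*b + 12) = (b - 5)*(b - 4)*(b - 2)*(b - 3)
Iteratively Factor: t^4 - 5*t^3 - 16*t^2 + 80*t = (t + 4)*(t^3 - 9*t^2 + 20*t) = t*(t + 4)*(t^2 - 9*t + 20) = t*(t - 5)*(t + 4)*(t - 4)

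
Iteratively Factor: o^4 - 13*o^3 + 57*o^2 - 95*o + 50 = (o - 1)*(o^3 - 12*o^2 + 45*o - 50) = (o - 5)*(o - 1)*(o^2 - 7*o + 10) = (o - 5)*(o - 2)*(o - 1)*(o - 5)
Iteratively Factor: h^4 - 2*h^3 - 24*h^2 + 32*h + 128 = (h - 4)*(h^3 + 2*h^2 - 16*h - 32) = (h - 4)*(h + 4)*(h^2 - 2*h - 8) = (h - 4)*(h + 2)*(h + 4)*(h - 4)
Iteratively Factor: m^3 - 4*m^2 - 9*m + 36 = (m - 3)*(m^2 - m - 12) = (m - 3)*(m + 3)*(m - 4)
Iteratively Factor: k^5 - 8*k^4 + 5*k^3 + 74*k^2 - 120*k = (k - 5)*(k^4 - 3*k^3 - 10*k^2 + 24*k) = (k - 5)*(k + 3)*(k^3 - 6*k^2 + 8*k) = (k - 5)*(k - 4)*(k + 3)*(k^2 - 2*k) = k*(k - 5)*(k - 4)*(k + 3)*(k - 2)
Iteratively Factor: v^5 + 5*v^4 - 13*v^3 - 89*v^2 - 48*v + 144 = (v - 4)*(v^4 + 9*v^3 + 23*v^2 + 3*v - 36) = (v - 4)*(v + 3)*(v^3 + 6*v^2 + 5*v - 12) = (v - 4)*(v + 3)*(v + 4)*(v^2 + 2*v - 3) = (v - 4)*(v + 3)^2*(v + 4)*(v - 1)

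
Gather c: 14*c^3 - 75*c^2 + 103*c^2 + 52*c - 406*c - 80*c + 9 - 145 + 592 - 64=14*c^3 + 28*c^2 - 434*c + 392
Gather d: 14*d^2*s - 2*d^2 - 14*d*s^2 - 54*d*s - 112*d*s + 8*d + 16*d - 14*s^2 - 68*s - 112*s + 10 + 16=d^2*(14*s - 2) + d*(-14*s^2 - 166*s + 24) - 14*s^2 - 180*s + 26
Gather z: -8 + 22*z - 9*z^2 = -9*z^2 + 22*z - 8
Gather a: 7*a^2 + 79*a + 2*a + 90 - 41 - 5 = 7*a^2 + 81*a + 44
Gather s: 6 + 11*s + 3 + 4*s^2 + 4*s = 4*s^2 + 15*s + 9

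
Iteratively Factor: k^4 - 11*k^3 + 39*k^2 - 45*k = (k)*(k^3 - 11*k^2 + 39*k - 45) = k*(k - 5)*(k^2 - 6*k + 9) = k*(k - 5)*(k - 3)*(k - 3)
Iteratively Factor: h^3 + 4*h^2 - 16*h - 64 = (h + 4)*(h^2 - 16) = (h + 4)^2*(h - 4)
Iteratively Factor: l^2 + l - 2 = (l + 2)*(l - 1)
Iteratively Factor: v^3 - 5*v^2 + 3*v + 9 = (v - 3)*(v^2 - 2*v - 3) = (v - 3)*(v + 1)*(v - 3)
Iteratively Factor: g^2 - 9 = (g - 3)*(g + 3)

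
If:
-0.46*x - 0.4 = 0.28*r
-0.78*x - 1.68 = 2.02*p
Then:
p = -0.386138613861386*x - 0.831683168316832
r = -1.64285714285714*x - 1.42857142857143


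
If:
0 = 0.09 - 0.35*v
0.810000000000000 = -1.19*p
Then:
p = -0.68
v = 0.26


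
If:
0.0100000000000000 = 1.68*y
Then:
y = 0.01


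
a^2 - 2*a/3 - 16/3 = (a - 8/3)*(a + 2)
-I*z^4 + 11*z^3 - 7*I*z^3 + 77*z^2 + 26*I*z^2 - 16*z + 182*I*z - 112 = (z + 7)*(z + 2*I)*(z + 8*I)*(-I*z + 1)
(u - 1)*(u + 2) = u^2 + u - 2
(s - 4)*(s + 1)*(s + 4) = s^3 + s^2 - 16*s - 16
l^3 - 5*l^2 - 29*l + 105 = (l - 7)*(l - 3)*(l + 5)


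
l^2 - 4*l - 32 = (l - 8)*(l + 4)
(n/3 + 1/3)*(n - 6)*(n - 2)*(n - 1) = n^4/3 - 8*n^3/3 + 11*n^2/3 + 8*n/3 - 4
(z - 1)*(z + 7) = z^2 + 6*z - 7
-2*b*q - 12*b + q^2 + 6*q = (-2*b + q)*(q + 6)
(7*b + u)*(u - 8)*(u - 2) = 7*b*u^2 - 70*b*u + 112*b + u^3 - 10*u^2 + 16*u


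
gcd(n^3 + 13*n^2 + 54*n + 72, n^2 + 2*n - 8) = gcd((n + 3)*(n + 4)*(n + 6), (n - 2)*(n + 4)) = n + 4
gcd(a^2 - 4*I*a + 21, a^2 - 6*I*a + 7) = a - 7*I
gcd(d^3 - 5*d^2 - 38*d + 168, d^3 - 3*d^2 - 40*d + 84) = d^2 - d - 42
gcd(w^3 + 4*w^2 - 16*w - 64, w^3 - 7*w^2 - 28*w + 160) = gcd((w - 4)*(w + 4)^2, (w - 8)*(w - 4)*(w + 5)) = w - 4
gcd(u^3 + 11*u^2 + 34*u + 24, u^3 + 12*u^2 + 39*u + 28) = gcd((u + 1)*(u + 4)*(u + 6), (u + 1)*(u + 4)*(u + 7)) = u^2 + 5*u + 4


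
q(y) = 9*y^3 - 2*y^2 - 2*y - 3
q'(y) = 27*y^2 - 4*y - 2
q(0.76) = -1.72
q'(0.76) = 10.56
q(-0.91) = -9.62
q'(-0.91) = 24.00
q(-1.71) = -50.43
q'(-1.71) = 83.79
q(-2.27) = -114.04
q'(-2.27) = 146.21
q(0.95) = 1.01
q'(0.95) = 18.57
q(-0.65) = -5.02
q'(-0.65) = 12.01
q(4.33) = 681.49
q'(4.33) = 486.90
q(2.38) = 102.24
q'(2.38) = 141.42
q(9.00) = 6378.00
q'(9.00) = 2149.00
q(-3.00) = -258.00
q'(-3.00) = 253.00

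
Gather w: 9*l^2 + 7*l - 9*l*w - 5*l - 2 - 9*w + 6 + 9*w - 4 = 9*l^2 - 9*l*w + 2*l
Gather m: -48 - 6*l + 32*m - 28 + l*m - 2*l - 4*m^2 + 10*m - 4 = -8*l - 4*m^2 + m*(l + 42) - 80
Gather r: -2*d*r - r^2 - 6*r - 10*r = -r^2 + r*(-2*d - 16)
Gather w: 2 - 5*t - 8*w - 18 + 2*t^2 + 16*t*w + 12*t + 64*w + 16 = 2*t^2 + 7*t + w*(16*t + 56)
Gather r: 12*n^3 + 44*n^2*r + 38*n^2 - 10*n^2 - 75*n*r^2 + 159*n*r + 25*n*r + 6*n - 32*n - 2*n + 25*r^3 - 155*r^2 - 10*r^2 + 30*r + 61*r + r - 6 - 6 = 12*n^3 + 28*n^2 - 28*n + 25*r^3 + r^2*(-75*n - 165) + r*(44*n^2 + 184*n + 92) - 12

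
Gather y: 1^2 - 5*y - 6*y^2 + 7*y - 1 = -6*y^2 + 2*y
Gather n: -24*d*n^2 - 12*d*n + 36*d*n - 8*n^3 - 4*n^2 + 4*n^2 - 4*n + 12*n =-24*d*n^2 - 8*n^3 + n*(24*d + 8)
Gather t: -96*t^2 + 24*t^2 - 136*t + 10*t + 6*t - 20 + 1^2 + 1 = -72*t^2 - 120*t - 18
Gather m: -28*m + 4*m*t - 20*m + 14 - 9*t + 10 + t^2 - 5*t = m*(4*t - 48) + t^2 - 14*t + 24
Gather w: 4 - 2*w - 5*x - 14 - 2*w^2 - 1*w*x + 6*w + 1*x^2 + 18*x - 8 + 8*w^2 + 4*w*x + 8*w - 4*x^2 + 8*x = 6*w^2 + w*(3*x + 12) - 3*x^2 + 21*x - 18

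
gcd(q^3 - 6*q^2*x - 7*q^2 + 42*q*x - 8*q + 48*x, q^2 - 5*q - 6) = q + 1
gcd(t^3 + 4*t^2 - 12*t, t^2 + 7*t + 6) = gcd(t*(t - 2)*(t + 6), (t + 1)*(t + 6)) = t + 6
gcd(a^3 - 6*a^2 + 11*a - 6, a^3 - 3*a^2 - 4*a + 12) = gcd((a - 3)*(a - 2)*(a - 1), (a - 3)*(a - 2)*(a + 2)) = a^2 - 5*a + 6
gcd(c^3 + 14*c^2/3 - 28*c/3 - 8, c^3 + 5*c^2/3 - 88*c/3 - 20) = c^2 + 20*c/3 + 4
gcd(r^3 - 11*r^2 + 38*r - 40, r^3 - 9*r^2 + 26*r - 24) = r^2 - 6*r + 8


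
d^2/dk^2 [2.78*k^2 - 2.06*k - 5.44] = 5.56000000000000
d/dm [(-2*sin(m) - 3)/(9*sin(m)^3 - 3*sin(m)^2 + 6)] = (12*sin(m)^3 + 25*sin(m)^2 - 6*sin(m) - 4)*cos(m)/(3*(3*sin(m)^3 - sin(m)^2 + 2)^2)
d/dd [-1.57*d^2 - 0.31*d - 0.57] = -3.14*d - 0.31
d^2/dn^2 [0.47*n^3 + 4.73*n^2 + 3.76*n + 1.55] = 2.82*n + 9.46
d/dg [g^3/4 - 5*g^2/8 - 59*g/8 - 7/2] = 3*g^2/4 - 5*g/4 - 59/8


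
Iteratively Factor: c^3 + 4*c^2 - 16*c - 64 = (c + 4)*(c^2 - 16) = (c + 4)^2*(c - 4)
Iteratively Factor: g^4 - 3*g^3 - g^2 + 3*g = (g)*(g^3 - 3*g^2 - g + 3) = g*(g - 1)*(g^2 - 2*g - 3) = g*(g - 3)*(g - 1)*(g + 1)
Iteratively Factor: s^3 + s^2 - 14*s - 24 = (s - 4)*(s^2 + 5*s + 6) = (s - 4)*(s + 3)*(s + 2)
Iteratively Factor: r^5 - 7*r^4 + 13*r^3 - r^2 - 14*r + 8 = (r - 2)*(r^4 - 5*r^3 + 3*r^2 + 5*r - 4) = (r - 2)*(r - 1)*(r^3 - 4*r^2 - r + 4) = (r - 2)*(r - 1)^2*(r^2 - 3*r - 4) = (r - 2)*(r - 1)^2*(r + 1)*(r - 4)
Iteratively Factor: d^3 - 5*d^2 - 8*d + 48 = (d - 4)*(d^2 - d - 12) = (d - 4)*(d + 3)*(d - 4)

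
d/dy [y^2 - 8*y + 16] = 2*y - 8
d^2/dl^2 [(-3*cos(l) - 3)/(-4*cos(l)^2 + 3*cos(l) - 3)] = 3*(36*(1 - cos(2*l))^2*cos(l) + 19*(1 - cos(2*l))^2 + 49*cos(l) + 13*cos(2*l) - 3*cos(3*l) - 8*cos(5*l) - 75)/(3*cos(l) - 2*cos(2*l) - 5)^3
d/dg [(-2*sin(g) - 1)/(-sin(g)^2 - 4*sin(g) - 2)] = -2*(sin(g) + 1)*sin(g)*cos(g)/(sin(g)^2 + 4*sin(g) + 2)^2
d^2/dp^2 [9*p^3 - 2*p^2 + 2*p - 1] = 54*p - 4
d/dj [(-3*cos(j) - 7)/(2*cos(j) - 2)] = -5*sin(j)/(cos(j) - 1)^2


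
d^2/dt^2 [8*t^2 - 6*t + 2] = 16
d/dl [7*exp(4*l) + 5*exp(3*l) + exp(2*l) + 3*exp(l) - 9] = (28*exp(3*l) + 15*exp(2*l) + 2*exp(l) + 3)*exp(l)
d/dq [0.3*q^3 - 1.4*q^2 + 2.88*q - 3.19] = 0.9*q^2 - 2.8*q + 2.88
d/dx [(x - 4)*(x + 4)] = 2*x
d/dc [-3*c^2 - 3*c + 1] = -6*c - 3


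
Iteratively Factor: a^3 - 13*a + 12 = (a - 3)*(a^2 + 3*a - 4) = (a - 3)*(a - 1)*(a + 4)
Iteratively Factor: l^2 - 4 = (l - 2)*(l + 2)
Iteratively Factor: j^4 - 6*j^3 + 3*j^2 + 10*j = (j - 2)*(j^3 - 4*j^2 - 5*j) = (j - 5)*(j - 2)*(j^2 + j) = j*(j - 5)*(j - 2)*(j + 1)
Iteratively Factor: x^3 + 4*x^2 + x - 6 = (x - 1)*(x^2 + 5*x + 6) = (x - 1)*(x + 2)*(x + 3)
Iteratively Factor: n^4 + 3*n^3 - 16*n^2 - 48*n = (n + 3)*(n^3 - 16*n) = (n + 3)*(n + 4)*(n^2 - 4*n) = n*(n + 3)*(n + 4)*(n - 4)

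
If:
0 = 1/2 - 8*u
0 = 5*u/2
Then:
No Solution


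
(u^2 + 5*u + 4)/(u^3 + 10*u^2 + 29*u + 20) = 1/(u + 5)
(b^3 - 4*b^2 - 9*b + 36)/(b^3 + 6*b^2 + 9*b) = (b^2 - 7*b + 12)/(b*(b + 3))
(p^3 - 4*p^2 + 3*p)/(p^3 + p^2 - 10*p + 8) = p*(p - 3)/(p^2 + 2*p - 8)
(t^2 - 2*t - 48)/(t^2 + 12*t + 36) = (t - 8)/(t + 6)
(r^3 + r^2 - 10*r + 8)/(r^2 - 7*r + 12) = (r^3 + r^2 - 10*r + 8)/(r^2 - 7*r + 12)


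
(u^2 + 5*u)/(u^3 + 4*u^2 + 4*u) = (u + 5)/(u^2 + 4*u + 4)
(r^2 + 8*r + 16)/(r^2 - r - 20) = (r + 4)/(r - 5)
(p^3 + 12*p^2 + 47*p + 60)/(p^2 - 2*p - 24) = (p^2 + 8*p + 15)/(p - 6)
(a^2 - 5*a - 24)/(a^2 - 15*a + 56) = (a + 3)/(a - 7)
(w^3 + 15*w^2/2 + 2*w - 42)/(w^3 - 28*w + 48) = (w + 7/2)/(w - 4)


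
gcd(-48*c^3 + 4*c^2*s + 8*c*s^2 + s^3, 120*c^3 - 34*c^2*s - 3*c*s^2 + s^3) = 6*c + s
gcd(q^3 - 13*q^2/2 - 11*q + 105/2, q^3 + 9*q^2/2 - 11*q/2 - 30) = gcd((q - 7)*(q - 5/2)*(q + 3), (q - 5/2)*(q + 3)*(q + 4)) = q^2 + q/2 - 15/2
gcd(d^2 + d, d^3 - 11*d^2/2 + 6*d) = d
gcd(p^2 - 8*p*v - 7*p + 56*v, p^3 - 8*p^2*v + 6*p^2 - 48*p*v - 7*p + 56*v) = p - 8*v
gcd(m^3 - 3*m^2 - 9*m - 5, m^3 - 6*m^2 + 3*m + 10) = m^2 - 4*m - 5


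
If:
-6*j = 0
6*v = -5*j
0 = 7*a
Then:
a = 0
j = 0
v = 0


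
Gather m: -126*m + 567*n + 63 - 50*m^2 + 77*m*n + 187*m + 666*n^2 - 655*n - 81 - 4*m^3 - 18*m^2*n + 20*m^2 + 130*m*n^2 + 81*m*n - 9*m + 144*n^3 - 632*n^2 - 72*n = -4*m^3 + m^2*(-18*n - 30) + m*(130*n^2 + 158*n + 52) + 144*n^3 + 34*n^2 - 160*n - 18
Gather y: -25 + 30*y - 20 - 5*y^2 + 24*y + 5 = -5*y^2 + 54*y - 40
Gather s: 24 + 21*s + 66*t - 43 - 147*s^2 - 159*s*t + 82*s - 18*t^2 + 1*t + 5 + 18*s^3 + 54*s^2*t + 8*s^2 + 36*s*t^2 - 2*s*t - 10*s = 18*s^3 + s^2*(54*t - 139) + s*(36*t^2 - 161*t + 93) - 18*t^2 + 67*t - 14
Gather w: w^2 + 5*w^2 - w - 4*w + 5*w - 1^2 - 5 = 6*w^2 - 6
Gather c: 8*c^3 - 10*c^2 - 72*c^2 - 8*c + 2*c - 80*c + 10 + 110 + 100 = 8*c^3 - 82*c^2 - 86*c + 220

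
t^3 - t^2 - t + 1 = (t - 1)^2*(t + 1)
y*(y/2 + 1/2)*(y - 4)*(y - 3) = y^4/2 - 3*y^3 + 5*y^2/2 + 6*y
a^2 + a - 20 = (a - 4)*(a + 5)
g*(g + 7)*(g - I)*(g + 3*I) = g^4 + 7*g^3 + 2*I*g^3 + 3*g^2 + 14*I*g^2 + 21*g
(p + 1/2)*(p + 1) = p^2 + 3*p/2 + 1/2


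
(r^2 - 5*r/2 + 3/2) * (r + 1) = r^3 - 3*r^2/2 - r + 3/2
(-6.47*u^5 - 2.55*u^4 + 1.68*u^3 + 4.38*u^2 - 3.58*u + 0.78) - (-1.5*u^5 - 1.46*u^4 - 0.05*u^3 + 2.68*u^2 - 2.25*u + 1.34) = -4.97*u^5 - 1.09*u^4 + 1.73*u^3 + 1.7*u^2 - 1.33*u - 0.56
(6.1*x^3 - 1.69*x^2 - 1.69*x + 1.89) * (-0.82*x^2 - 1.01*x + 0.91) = -5.002*x^5 - 4.7752*x^4 + 8.6437*x^3 - 1.3808*x^2 - 3.4468*x + 1.7199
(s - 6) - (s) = -6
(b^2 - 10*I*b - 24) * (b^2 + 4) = b^4 - 10*I*b^3 - 20*b^2 - 40*I*b - 96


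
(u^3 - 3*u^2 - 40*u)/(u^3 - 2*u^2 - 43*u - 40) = u/(u + 1)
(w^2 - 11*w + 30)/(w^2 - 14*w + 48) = (w - 5)/(w - 8)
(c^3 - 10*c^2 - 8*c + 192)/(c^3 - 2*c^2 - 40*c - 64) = (c - 6)/(c + 2)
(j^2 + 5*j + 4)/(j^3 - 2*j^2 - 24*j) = (j + 1)/(j*(j - 6))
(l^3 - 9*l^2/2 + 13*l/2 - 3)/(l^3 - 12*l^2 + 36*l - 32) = (2*l^2 - 5*l + 3)/(2*(l^2 - 10*l + 16))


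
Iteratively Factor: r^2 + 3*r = (r)*(r + 3)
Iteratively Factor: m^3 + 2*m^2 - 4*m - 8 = (m - 2)*(m^2 + 4*m + 4) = (m - 2)*(m + 2)*(m + 2)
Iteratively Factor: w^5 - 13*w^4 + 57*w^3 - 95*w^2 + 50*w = (w - 2)*(w^4 - 11*w^3 + 35*w^2 - 25*w) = (w - 2)*(w - 1)*(w^3 - 10*w^2 + 25*w) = (w - 5)*(w - 2)*(w - 1)*(w^2 - 5*w) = (w - 5)^2*(w - 2)*(w - 1)*(w)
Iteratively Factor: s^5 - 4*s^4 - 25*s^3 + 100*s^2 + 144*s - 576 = (s + 4)*(s^4 - 8*s^3 + 7*s^2 + 72*s - 144) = (s - 3)*(s + 4)*(s^3 - 5*s^2 - 8*s + 48) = (s - 4)*(s - 3)*(s + 4)*(s^2 - s - 12) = (s - 4)*(s - 3)*(s + 3)*(s + 4)*(s - 4)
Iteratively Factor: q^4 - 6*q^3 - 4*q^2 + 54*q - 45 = (q - 5)*(q^3 - q^2 - 9*q + 9) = (q - 5)*(q - 1)*(q^2 - 9) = (q - 5)*(q - 1)*(q + 3)*(q - 3)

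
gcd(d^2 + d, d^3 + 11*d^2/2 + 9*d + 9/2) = d + 1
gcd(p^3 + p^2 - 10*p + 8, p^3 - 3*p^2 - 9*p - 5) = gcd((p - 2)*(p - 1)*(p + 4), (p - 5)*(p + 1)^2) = 1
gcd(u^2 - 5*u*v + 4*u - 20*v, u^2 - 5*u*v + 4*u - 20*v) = u^2 - 5*u*v + 4*u - 20*v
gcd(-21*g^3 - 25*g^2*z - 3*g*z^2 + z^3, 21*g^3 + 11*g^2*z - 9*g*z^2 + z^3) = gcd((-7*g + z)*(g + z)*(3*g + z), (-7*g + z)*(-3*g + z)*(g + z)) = -7*g^2 - 6*g*z + z^2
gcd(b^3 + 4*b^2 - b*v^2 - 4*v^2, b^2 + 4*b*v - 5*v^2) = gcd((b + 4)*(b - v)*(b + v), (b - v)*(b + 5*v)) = -b + v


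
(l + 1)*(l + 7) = l^2 + 8*l + 7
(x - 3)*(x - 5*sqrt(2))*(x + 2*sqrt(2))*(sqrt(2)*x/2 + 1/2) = sqrt(2)*x^4/2 - 5*x^3/2 - 3*sqrt(2)*x^3/2 - 23*sqrt(2)*x^2/2 + 15*x^2/2 - 10*x + 69*sqrt(2)*x/2 + 30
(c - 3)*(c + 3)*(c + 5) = c^3 + 5*c^2 - 9*c - 45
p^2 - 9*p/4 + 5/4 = (p - 5/4)*(p - 1)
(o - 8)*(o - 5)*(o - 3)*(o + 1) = o^4 - 15*o^3 + 63*o^2 - 41*o - 120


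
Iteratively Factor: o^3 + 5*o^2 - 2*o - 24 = (o + 4)*(o^2 + o - 6) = (o + 3)*(o + 4)*(o - 2)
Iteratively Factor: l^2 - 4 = (l - 2)*(l + 2)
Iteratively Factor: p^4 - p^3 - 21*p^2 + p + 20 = (p - 1)*(p^3 - 21*p - 20) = (p - 1)*(p + 1)*(p^2 - p - 20) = (p - 1)*(p + 1)*(p + 4)*(p - 5)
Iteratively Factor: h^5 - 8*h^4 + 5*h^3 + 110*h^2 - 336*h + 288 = (h - 2)*(h^4 - 6*h^3 - 7*h^2 + 96*h - 144) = (h - 2)*(h + 4)*(h^3 - 10*h^2 + 33*h - 36) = (h - 3)*(h - 2)*(h + 4)*(h^2 - 7*h + 12) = (h - 3)^2*(h - 2)*(h + 4)*(h - 4)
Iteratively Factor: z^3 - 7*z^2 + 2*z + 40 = (z - 5)*(z^2 - 2*z - 8) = (z - 5)*(z - 4)*(z + 2)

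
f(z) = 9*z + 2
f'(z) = 9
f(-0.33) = -0.97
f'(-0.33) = 9.00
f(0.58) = 7.22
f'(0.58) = 9.00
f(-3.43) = -28.87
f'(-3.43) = 9.00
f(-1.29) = -9.61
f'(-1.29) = 9.00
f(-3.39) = -28.51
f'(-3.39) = 9.00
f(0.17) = 3.53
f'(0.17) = 9.00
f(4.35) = 41.15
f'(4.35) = 9.00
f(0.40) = 5.60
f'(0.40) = 9.00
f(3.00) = 29.00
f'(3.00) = 9.00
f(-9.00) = -79.00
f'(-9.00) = 9.00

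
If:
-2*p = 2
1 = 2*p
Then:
No Solution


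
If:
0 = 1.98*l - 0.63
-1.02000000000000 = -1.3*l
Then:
No Solution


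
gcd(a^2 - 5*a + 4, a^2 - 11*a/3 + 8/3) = a - 1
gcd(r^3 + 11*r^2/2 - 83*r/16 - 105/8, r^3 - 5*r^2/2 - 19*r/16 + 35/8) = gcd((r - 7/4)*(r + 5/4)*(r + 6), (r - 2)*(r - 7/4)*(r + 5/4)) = r^2 - r/2 - 35/16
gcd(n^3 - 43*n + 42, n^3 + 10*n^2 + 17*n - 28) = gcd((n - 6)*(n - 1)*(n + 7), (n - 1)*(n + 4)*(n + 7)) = n^2 + 6*n - 7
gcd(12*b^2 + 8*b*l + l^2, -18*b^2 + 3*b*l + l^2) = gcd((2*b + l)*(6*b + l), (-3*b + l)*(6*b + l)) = 6*b + l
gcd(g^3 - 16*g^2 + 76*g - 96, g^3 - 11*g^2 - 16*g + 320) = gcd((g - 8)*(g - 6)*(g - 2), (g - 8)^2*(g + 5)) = g - 8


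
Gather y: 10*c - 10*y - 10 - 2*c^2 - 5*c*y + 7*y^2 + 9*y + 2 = -2*c^2 + 10*c + 7*y^2 + y*(-5*c - 1) - 8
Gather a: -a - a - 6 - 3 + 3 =-2*a - 6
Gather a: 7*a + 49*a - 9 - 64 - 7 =56*a - 80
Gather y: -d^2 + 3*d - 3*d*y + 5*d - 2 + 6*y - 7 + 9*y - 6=-d^2 + 8*d + y*(15 - 3*d) - 15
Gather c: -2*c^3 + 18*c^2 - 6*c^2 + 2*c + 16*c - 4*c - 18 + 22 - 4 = -2*c^3 + 12*c^2 + 14*c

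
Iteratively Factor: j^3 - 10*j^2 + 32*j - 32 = (j - 2)*(j^2 - 8*j + 16) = (j - 4)*(j - 2)*(j - 4)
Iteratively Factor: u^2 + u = (u + 1)*(u)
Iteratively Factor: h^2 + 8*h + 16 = (h + 4)*(h + 4)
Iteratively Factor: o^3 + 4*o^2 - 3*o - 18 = (o + 3)*(o^2 + o - 6) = (o - 2)*(o + 3)*(o + 3)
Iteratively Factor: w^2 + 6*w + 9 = (w + 3)*(w + 3)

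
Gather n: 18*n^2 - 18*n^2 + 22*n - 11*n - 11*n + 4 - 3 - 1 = 0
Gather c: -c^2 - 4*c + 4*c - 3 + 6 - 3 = -c^2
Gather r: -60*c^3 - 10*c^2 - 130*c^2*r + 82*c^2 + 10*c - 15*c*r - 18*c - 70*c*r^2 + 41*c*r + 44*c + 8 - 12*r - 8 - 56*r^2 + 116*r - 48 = -60*c^3 + 72*c^2 + 36*c + r^2*(-70*c - 56) + r*(-130*c^2 + 26*c + 104) - 48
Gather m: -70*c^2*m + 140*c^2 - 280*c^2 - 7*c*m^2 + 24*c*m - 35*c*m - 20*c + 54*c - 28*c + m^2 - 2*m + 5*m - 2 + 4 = -140*c^2 + 6*c + m^2*(1 - 7*c) + m*(-70*c^2 - 11*c + 3) + 2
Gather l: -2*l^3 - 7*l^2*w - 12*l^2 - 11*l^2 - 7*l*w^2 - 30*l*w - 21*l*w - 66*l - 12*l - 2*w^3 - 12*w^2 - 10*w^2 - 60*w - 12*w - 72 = -2*l^3 + l^2*(-7*w - 23) + l*(-7*w^2 - 51*w - 78) - 2*w^3 - 22*w^2 - 72*w - 72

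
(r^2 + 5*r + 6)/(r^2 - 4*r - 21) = (r + 2)/(r - 7)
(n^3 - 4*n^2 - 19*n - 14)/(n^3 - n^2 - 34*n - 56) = (n + 1)/(n + 4)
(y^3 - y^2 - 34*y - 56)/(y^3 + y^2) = (y^3 - y^2 - 34*y - 56)/(y^2*(y + 1))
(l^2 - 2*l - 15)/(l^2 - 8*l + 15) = (l + 3)/(l - 3)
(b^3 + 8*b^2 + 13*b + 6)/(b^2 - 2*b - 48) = (b^2 + 2*b + 1)/(b - 8)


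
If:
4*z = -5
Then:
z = -5/4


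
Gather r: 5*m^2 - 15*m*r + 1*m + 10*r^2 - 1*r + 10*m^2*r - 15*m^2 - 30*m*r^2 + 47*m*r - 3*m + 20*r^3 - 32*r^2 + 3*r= -10*m^2 - 2*m + 20*r^3 + r^2*(-30*m - 22) + r*(10*m^2 + 32*m + 2)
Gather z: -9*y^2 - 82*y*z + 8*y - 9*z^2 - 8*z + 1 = -9*y^2 + 8*y - 9*z^2 + z*(-82*y - 8) + 1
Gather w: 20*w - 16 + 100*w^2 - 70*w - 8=100*w^2 - 50*w - 24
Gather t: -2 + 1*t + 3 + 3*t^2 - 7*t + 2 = 3*t^2 - 6*t + 3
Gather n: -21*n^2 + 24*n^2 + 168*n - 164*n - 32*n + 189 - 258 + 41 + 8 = 3*n^2 - 28*n - 20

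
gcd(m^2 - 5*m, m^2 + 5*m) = m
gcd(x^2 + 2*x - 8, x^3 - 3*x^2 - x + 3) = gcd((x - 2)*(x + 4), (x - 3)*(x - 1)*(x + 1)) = 1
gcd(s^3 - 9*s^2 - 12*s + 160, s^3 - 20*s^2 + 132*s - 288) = s - 8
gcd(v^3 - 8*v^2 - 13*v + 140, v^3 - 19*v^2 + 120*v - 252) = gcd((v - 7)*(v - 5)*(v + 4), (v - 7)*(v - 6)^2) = v - 7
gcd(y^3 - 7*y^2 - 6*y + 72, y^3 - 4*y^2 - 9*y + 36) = y^2 - y - 12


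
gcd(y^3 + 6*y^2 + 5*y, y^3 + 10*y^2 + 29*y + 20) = y^2 + 6*y + 5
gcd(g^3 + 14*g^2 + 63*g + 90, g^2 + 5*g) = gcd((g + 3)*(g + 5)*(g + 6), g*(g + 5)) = g + 5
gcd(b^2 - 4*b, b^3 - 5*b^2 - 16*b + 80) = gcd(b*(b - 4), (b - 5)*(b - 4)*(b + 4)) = b - 4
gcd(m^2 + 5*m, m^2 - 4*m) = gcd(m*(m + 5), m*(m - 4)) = m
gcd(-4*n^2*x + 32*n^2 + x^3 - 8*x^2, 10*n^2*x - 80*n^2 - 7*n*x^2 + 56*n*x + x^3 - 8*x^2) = -2*n*x + 16*n + x^2 - 8*x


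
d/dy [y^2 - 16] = 2*y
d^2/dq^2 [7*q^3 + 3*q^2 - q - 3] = 42*q + 6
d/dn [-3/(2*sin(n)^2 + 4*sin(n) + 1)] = 12*(sin(n) + 1)*cos(n)/(4*sin(n) - cos(2*n) + 2)^2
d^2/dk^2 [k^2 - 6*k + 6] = 2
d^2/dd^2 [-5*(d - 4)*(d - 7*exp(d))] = 35*d*exp(d) - 70*exp(d) - 10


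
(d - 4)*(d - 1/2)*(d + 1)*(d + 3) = d^4 - d^3/2 - 13*d^2 - 11*d/2 + 6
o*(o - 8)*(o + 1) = o^3 - 7*o^2 - 8*o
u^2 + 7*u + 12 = (u + 3)*(u + 4)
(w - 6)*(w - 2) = w^2 - 8*w + 12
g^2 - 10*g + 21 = (g - 7)*(g - 3)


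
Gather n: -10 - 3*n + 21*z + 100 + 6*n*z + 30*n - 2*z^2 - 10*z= n*(6*z + 27) - 2*z^2 + 11*z + 90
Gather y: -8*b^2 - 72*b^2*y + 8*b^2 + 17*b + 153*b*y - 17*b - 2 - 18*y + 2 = y*(-72*b^2 + 153*b - 18)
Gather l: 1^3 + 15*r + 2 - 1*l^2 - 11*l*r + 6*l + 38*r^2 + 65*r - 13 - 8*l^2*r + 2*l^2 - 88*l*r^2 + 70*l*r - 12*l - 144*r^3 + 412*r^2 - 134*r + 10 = l^2*(1 - 8*r) + l*(-88*r^2 + 59*r - 6) - 144*r^3 + 450*r^2 - 54*r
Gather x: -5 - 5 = -10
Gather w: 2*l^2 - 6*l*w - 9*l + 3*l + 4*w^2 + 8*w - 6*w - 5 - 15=2*l^2 - 6*l + 4*w^2 + w*(2 - 6*l) - 20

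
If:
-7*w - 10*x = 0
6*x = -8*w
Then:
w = 0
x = 0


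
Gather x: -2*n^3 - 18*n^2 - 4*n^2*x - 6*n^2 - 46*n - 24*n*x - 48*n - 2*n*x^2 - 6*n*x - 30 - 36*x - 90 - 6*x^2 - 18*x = -2*n^3 - 24*n^2 - 94*n + x^2*(-2*n - 6) + x*(-4*n^2 - 30*n - 54) - 120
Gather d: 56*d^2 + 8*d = 56*d^2 + 8*d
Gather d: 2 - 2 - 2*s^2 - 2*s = -2*s^2 - 2*s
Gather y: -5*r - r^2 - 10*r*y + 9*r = -r^2 - 10*r*y + 4*r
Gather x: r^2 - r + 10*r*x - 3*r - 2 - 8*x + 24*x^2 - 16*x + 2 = r^2 - 4*r + 24*x^2 + x*(10*r - 24)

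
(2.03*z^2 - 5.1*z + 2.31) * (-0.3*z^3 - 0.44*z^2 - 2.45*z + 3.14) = -0.609*z^5 + 0.6368*z^4 - 3.4225*z^3 + 17.8528*z^2 - 21.6735*z + 7.2534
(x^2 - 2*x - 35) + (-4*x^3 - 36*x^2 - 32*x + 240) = -4*x^3 - 35*x^2 - 34*x + 205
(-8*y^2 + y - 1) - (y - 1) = -8*y^2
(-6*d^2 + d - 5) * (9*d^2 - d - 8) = -54*d^4 + 15*d^3 + 2*d^2 - 3*d + 40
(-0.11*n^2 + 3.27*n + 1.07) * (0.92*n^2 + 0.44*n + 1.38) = -0.1012*n^4 + 2.96*n^3 + 2.2714*n^2 + 4.9834*n + 1.4766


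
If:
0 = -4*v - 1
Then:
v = -1/4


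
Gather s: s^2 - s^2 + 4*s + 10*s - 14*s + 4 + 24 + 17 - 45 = 0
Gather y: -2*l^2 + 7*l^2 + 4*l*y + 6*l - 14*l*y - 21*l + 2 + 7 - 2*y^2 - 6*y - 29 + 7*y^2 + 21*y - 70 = 5*l^2 - 15*l + 5*y^2 + y*(15 - 10*l) - 90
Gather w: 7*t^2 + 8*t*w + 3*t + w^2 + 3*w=7*t^2 + 3*t + w^2 + w*(8*t + 3)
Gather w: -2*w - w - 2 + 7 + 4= 9 - 3*w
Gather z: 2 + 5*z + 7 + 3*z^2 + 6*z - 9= 3*z^2 + 11*z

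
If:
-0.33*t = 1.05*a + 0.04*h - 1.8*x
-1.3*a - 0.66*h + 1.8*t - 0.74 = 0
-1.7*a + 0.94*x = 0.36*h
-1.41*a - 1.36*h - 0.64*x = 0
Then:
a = 0.12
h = -0.19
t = 0.43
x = 0.14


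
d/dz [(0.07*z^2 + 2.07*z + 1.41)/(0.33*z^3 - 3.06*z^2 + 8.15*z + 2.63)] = (-0.0231*z^4 - 1.3662*z^3 + 5.5088*z^2 + 8.9974*z - 6.0474)/(0.1089*z^6 - 2.0196*z^5 + 14.7426*z^4 - 48.1422*z^3 + 50.3269*z^2 + 42.869*z + 6.9169)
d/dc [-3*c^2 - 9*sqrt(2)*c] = -6*c - 9*sqrt(2)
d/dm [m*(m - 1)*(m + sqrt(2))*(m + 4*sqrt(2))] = 4*m^3 - 3*m^2 + 15*sqrt(2)*m^2 - 10*sqrt(2)*m + 16*m - 8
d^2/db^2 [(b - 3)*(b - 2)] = 2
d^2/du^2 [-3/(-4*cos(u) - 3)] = 12*(4*sin(u)^2 + 3*cos(u) + 4)/(4*cos(u) + 3)^3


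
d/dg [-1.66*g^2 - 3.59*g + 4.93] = -3.32*g - 3.59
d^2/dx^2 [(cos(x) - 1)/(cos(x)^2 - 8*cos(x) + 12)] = (-9*(1 - cos(2*x))^2*cos(x)/4 - (1 - cos(2*x))^2 - 34*cos(x) - 47*cos(2*x) + 21*cos(3*x)/2 + cos(5*x)/2 + 45)/((cos(x) - 6)^3*(cos(x) - 2)^3)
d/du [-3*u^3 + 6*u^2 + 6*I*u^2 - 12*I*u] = -9*u^2 + 12*u*(1 + I) - 12*I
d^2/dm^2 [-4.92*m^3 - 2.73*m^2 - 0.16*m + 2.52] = -29.52*m - 5.46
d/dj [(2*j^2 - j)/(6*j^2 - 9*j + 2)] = 2*(-6*j^2 + 4*j - 1)/(36*j^4 - 108*j^3 + 105*j^2 - 36*j + 4)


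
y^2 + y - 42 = (y - 6)*(y + 7)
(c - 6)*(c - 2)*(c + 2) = c^3 - 6*c^2 - 4*c + 24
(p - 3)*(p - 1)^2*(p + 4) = p^4 - p^3 - 13*p^2 + 25*p - 12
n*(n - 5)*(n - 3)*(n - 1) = n^4 - 9*n^3 + 23*n^2 - 15*n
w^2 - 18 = (w - 3*sqrt(2))*(w + 3*sqrt(2))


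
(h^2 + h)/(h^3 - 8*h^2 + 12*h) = (h + 1)/(h^2 - 8*h + 12)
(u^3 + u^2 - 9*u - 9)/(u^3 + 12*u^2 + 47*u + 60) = (u^2 - 2*u - 3)/(u^2 + 9*u + 20)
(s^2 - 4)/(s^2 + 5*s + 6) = (s - 2)/(s + 3)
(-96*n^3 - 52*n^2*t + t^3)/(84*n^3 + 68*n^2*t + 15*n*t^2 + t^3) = (-8*n + t)/(7*n + t)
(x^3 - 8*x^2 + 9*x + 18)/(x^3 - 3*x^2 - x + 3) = (x - 6)/(x - 1)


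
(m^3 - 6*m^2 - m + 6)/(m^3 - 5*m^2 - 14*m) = (-m^3 + 6*m^2 + m - 6)/(m*(-m^2 + 5*m + 14))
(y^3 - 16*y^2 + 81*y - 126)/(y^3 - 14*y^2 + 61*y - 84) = (y - 6)/(y - 4)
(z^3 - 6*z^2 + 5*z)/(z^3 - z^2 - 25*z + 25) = z/(z + 5)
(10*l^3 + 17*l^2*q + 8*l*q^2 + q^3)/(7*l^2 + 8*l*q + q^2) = (10*l^2 + 7*l*q + q^2)/(7*l + q)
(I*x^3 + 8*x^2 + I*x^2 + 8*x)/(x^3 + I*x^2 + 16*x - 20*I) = x*(I*x^2 + x*(8 + I) + 8)/(x^3 + I*x^2 + 16*x - 20*I)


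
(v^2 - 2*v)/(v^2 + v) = (v - 2)/(v + 1)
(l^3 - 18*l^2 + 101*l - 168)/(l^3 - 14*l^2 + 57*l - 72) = (l - 7)/(l - 3)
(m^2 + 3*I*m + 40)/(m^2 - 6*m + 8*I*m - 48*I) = (m - 5*I)/(m - 6)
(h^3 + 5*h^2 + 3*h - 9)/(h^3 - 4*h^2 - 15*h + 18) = (h + 3)/(h - 6)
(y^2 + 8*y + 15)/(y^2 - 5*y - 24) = (y + 5)/(y - 8)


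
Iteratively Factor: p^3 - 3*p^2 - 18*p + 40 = (p - 5)*(p^2 + 2*p - 8) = (p - 5)*(p - 2)*(p + 4)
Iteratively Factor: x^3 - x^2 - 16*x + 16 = (x + 4)*(x^2 - 5*x + 4) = (x - 4)*(x + 4)*(x - 1)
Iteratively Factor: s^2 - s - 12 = (s - 4)*(s + 3)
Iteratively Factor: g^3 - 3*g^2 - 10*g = (g + 2)*(g^2 - 5*g) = (g - 5)*(g + 2)*(g)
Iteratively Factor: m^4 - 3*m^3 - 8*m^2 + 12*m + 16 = (m - 4)*(m^3 + m^2 - 4*m - 4) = (m - 4)*(m + 1)*(m^2 - 4) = (m - 4)*(m - 2)*(m + 1)*(m + 2)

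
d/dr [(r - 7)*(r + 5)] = 2*r - 2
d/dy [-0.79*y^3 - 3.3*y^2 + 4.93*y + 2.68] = -2.37*y^2 - 6.6*y + 4.93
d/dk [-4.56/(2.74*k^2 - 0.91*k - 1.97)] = (24.9888*k - 4.1496)/(-2.74*k^2 + 0.91*k + 1.97)^2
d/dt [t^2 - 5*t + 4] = 2*t - 5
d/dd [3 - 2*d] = -2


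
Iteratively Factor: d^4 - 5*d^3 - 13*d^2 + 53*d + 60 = (d + 1)*(d^3 - 6*d^2 - 7*d + 60) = (d + 1)*(d + 3)*(d^2 - 9*d + 20) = (d - 4)*(d + 1)*(d + 3)*(d - 5)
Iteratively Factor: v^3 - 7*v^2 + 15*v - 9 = (v - 3)*(v^2 - 4*v + 3) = (v - 3)*(v - 1)*(v - 3)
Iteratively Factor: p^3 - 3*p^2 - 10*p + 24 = (p + 3)*(p^2 - 6*p + 8) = (p - 4)*(p + 3)*(p - 2)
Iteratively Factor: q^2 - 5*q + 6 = (q - 3)*(q - 2)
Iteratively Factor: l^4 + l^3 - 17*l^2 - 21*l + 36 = (l - 4)*(l^3 + 5*l^2 + 3*l - 9) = (l - 4)*(l + 3)*(l^2 + 2*l - 3) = (l - 4)*(l - 1)*(l + 3)*(l + 3)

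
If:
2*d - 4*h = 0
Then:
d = 2*h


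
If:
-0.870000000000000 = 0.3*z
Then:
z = -2.90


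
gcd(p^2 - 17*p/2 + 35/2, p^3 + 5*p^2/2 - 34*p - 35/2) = p - 5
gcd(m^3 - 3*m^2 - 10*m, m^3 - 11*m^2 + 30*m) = m^2 - 5*m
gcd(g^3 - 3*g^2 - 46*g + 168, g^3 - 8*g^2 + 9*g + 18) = g - 6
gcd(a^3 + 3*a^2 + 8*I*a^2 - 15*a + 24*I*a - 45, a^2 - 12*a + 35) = 1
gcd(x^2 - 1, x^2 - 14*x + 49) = 1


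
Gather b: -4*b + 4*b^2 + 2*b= 4*b^2 - 2*b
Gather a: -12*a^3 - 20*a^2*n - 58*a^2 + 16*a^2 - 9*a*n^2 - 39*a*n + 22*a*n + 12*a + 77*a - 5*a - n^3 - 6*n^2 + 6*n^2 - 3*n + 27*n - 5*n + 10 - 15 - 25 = -12*a^3 + a^2*(-20*n - 42) + a*(-9*n^2 - 17*n + 84) - n^3 + 19*n - 30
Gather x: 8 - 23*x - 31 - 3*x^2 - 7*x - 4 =-3*x^2 - 30*x - 27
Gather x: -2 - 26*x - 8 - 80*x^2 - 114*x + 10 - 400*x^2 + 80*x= -480*x^2 - 60*x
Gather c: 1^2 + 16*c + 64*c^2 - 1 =64*c^2 + 16*c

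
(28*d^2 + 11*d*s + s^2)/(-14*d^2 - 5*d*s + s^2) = (28*d^2 + 11*d*s + s^2)/(-14*d^2 - 5*d*s + s^2)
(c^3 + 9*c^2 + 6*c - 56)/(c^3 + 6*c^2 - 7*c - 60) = (c^2 + 5*c - 14)/(c^2 + 2*c - 15)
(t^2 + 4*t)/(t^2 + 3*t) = (t + 4)/(t + 3)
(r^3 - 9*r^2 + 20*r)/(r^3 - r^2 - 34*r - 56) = r*(-r^2 + 9*r - 20)/(-r^3 + r^2 + 34*r + 56)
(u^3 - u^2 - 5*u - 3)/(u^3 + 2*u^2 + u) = (u - 3)/u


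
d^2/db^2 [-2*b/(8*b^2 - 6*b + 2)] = 2*(-b*(8*b - 3)^2 + 3*(4*b - 1)*(4*b^2 - 3*b + 1))/(4*b^2 - 3*b + 1)^3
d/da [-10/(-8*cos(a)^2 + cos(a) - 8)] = 10*(16*cos(a) - 1)*sin(a)/(8*sin(a)^2 + cos(a) - 16)^2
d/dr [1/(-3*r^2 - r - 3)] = (6*r + 1)/(3*r^2 + r + 3)^2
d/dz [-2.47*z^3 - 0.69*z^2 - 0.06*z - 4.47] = -7.41*z^2 - 1.38*z - 0.06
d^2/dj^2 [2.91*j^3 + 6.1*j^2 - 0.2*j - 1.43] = 17.46*j + 12.2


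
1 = 1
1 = 1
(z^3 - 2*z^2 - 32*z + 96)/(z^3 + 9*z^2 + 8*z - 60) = (z^2 - 8*z + 16)/(z^2 + 3*z - 10)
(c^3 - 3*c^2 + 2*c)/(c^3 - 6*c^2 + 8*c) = (c - 1)/(c - 4)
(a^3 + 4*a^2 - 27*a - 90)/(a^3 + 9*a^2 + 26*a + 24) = (a^2 + a - 30)/(a^2 + 6*a + 8)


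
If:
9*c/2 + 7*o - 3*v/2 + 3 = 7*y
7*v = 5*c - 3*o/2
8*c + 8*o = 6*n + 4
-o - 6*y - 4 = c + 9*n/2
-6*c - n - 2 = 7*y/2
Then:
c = -7753/27627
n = -30926/27627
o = -1628/27627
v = -5189/27627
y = 6340/27627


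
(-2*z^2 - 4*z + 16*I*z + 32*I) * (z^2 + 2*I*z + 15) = -2*z^4 - 4*z^3 + 12*I*z^3 - 62*z^2 + 24*I*z^2 - 124*z + 240*I*z + 480*I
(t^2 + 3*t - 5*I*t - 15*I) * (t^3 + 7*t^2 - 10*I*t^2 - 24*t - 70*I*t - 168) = t^5 + 10*t^4 - 15*I*t^4 - 53*t^3 - 150*I*t^3 - 740*t^2 - 195*I*t^2 - 1554*t + 1200*I*t + 2520*I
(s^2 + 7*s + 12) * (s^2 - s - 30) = s^4 + 6*s^3 - 25*s^2 - 222*s - 360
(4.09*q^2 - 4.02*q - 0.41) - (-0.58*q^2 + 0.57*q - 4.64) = 4.67*q^2 - 4.59*q + 4.23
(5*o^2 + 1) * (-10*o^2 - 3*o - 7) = -50*o^4 - 15*o^3 - 45*o^2 - 3*o - 7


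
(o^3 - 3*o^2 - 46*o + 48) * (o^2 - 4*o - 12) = o^5 - 7*o^4 - 46*o^3 + 268*o^2 + 360*o - 576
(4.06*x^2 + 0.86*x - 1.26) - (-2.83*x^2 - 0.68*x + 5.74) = 6.89*x^2 + 1.54*x - 7.0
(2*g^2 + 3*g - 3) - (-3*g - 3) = 2*g^2 + 6*g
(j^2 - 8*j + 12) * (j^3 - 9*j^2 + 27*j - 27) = j^5 - 17*j^4 + 111*j^3 - 351*j^2 + 540*j - 324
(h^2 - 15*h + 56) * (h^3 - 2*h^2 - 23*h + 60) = h^5 - 17*h^4 + 63*h^3 + 293*h^2 - 2188*h + 3360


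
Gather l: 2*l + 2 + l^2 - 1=l^2 + 2*l + 1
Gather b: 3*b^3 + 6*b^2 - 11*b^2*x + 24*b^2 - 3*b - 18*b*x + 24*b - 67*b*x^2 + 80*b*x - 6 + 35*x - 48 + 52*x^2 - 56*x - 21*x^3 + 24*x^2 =3*b^3 + b^2*(30 - 11*x) + b*(-67*x^2 + 62*x + 21) - 21*x^3 + 76*x^2 - 21*x - 54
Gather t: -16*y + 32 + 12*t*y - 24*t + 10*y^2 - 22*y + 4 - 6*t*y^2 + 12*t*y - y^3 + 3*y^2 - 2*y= t*(-6*y^2 + 24*y - 24) - y^3 + 13*y^2 - 40*y + 36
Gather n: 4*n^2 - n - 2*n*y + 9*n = 4*n^2 + n*(8 - 2*y)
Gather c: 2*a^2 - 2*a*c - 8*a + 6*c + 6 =2*a^2 - 8*a + c*(6 - 2*a) + 6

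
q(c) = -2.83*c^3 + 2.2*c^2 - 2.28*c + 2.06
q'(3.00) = -65.49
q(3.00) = -61.39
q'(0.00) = -2.28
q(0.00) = 2.06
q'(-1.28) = -21.82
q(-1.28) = 14.52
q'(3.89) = -113.64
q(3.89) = -140.10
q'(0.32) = -1.74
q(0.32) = 1.46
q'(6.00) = -281.52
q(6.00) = -543.70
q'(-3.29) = -108.65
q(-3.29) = 134.15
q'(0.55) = -2.43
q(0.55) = 1.00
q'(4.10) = -126.96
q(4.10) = -165.35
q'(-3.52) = -122.96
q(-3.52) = 160.77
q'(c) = -8.49*c^2 + 4.4*c - 2.28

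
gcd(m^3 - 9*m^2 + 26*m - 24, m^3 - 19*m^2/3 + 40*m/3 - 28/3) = m - 2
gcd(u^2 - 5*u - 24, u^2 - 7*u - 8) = u - 8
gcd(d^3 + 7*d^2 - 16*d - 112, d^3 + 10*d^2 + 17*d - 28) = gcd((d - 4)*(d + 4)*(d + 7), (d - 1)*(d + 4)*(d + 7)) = d^2 + 11*d + 28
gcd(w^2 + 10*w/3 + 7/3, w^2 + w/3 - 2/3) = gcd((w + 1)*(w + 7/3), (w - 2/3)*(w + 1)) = w + 1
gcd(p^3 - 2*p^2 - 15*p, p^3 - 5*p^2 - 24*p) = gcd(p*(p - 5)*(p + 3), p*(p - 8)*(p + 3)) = p^2 + 3*p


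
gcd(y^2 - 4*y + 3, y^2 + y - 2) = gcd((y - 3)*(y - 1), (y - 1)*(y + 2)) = y - 1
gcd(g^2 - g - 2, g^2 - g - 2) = g^2 - g - 2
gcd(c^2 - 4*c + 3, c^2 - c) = c - 1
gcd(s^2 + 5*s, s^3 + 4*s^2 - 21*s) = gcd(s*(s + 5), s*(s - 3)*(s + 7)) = s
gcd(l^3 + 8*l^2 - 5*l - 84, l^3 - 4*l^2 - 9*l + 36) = l - 3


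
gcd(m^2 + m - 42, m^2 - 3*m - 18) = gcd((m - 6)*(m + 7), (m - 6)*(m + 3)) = m - 6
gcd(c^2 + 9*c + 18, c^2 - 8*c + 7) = 1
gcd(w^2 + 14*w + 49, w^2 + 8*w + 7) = w + 7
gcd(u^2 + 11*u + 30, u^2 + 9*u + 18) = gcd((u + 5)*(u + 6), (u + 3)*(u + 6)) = u + 6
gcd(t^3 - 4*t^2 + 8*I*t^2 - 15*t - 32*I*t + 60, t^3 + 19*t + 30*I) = t + 3*I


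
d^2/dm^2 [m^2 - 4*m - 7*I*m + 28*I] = 2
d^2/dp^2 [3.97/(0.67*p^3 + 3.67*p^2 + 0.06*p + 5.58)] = (-(15.9594*p + 29.1398)*(0.67*p^3 + 3.67*p^2 + 0.06*p + 5.58) + 3.97*(2.01*p^2 + 7.34*p + 0.06)*(4.02*p^2 + 14.68*p + 0.12))/(0.67*p^3 + 3.67*p^2 + 0.06*p + 5.58)^3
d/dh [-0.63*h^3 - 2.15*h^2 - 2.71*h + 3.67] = -1.89*h^2 - 4.3*h - 2.71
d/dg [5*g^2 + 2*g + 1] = 10*g + 2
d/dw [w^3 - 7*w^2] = w*(3*w - 14)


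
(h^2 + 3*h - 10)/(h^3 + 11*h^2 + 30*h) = (h - 2)/(h*(h + 6))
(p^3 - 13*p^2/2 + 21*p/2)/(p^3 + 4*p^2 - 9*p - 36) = p*(2*p - 7)/(2*(p^2 + 7*p + 12))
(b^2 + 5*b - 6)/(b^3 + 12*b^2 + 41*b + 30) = (b - 1)/(b^2 + 6*b + 5)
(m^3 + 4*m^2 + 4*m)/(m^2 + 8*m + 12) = m*(m + 2)/(m + 6)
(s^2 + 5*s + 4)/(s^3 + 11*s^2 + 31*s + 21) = (s + 4)/(s^2 + 10*s + 21)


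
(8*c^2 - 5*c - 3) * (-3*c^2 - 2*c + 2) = -24*c^4 - c^3 + 35*c^2 - 4*c - 6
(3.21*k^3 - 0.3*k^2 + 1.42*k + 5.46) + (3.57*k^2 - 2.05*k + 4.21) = 3.21*k^3 + 3.27*k^2 - 0.63*k + 9.67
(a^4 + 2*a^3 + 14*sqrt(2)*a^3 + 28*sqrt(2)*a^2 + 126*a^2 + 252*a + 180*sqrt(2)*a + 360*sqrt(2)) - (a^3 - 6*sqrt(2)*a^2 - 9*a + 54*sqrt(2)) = a^4 + a^3 + 14*sqrt(2)*a^3 + 34*sqrt(2)*a^2 + 126*a^2 + 180*sqrt(2)*a + 261*a + 306*sqrt(2)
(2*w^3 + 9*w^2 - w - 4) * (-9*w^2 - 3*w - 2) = -18*w^5 - 87*w^4 - 22*w^3 + 21*w^2 + 14*w + 8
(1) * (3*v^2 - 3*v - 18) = 3*v^2 - 3*v - 18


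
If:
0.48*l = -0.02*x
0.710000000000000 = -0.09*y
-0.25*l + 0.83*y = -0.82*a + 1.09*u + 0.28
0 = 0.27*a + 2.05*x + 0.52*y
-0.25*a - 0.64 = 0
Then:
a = -2.56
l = -0.10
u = -8.17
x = 2.34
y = -7.89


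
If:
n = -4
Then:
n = -4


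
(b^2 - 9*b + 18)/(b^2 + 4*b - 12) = (b^2 - 9*b + 18)/(b^2 + 4*b - 12)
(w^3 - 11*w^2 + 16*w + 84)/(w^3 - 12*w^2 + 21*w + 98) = (w - 6)/(w - 7)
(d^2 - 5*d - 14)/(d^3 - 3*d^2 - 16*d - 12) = (d - 7)/(d^2 - 5*d - 6)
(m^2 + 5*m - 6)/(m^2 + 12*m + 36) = (m - 1)/(m + 6)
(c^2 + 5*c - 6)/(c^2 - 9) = (c^2 + 5*c - 6)/(c^2 - 9)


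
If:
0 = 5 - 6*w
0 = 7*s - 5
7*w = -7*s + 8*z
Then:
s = 5/7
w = 5/6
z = 65/48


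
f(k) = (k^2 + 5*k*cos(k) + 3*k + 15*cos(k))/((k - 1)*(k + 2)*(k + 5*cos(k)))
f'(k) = (-5*k*sin(k) + 2*k - 15*sin(k) + 5*cos(k) + 3)/((k - 1)*(k + 2)*(k + 5*cos(k))) + (5*sin(k) - 1)*(k^2 + 5*k*cos(k) + 3*k + 15*cos(k))/((k - 1)*(k + 2)*(k + 5*cos(k))^2) - (k^2 + 5*k*cos(k) + 3*k + 15*cos(k))/((k - 1)*(k + 2)^2*(k + 5*cos(k))) - (k^2 + 5*k*cos(k) + 3*k + 15*cos(k))/((k - 1)^2*(k + 2)*(k + 5*cos(k)))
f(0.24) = -1.90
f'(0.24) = -2.24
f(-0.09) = -1.40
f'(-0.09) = -1.03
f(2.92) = 0.63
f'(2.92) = -0.35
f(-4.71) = -0.11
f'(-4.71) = 0.00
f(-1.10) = -1.01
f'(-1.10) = 0.11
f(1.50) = 2.57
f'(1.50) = -5.31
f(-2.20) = 1.25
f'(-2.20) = 8.20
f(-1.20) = -1.02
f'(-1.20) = 0.25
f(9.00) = 0.14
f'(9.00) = -0.02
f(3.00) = 0.60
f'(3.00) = -0.32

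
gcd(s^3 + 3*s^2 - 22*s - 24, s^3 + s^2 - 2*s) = 1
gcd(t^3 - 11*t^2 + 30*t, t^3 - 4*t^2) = t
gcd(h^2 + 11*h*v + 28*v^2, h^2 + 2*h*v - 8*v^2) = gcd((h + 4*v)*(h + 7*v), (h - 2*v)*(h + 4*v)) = h + 4*v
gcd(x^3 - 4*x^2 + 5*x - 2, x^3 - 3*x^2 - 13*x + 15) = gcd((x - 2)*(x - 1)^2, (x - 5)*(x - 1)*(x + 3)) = x - 1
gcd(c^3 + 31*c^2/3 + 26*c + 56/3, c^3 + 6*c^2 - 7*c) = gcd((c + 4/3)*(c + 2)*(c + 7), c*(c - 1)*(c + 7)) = c + 7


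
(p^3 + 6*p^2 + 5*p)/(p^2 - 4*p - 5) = p*(p + 5)/(p - 5)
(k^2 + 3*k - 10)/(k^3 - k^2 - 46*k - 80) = (k - 2)/(k^2 - 6*k - 16)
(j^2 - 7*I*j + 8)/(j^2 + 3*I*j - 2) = (j - 8*I)/(j + 2*I)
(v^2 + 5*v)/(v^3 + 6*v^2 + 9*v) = (v + 5)/(v^2 + 6*v + 9)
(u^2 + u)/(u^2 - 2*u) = (u + 1)/(u - 2)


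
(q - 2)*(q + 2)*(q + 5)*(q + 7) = q^4 + 12*q^3 + 31*q^2 - 48*q - 140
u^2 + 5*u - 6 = (u - 1)*(u + 6)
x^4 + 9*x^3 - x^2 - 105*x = x*(x - 3)*(x + 5)*(x + 7)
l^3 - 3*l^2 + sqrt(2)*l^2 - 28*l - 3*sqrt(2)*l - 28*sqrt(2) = (l - 7)*(l + 4)*(l + sqrt(2))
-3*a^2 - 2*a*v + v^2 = (-3*a + v)*(a + v)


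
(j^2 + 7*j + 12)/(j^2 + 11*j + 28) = (j + 3)/(j + 7)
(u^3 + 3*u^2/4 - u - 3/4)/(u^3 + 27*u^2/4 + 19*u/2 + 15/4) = (u - 1)/(u + 5)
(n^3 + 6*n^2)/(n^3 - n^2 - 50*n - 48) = n^2/(n^2 - 7*n - 8)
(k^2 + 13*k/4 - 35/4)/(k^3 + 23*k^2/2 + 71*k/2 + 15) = (4*k - 7)/(2*(2*k^2 + 13*k + 6))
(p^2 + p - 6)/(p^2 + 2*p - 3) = (p - 2)/(p - 1)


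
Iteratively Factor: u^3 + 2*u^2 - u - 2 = (u + 1)*(u^2 + u - 2) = (u - 1)*(u + 1)*(u + 2)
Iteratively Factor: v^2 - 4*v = (v)*(v - 4)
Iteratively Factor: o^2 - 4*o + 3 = (o - 1)*(o - 3)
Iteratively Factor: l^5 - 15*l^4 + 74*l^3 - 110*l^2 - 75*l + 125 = (l + 1)*(l^4 - 16*l^3 + 90*l^2 - 200*l + 125) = (l - 5)*(l + 1)*(l^3 - 11*l^2 + 35*l - 25) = (l - 5)^2*(l + 1)*(l^2 - 6*l + 5) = (l - 5)^3*(l + 1)*(l - 1)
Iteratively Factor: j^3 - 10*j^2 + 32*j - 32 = (j - 2)*(j^2 - 8*j + 16) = (j - 4)*(j - 2)*(j - 4)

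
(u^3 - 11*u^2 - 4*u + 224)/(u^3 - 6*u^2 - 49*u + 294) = (u^2 - 4*u - 32)/(u^2 + u - 42)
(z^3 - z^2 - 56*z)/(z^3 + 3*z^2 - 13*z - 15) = z*(z^2 - z - 56)/(z^3 + 3*z^2 - 13*z - 15)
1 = 1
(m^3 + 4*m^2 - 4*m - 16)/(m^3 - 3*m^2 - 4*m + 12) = (m + 4)/(m - 3)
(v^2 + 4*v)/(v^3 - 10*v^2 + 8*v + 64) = v*(v + 4)/(v^3 - 10*v^2 + 8*v + 64)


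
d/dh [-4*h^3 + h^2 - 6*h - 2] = -12*h^2 + 2*h - 6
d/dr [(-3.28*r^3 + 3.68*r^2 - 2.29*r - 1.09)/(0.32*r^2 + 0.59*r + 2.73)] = (-1.0496*r^4 - 3.8704*r^3 - 23.9592*r^2 + 20.7904*r - 5.6086)/(0.1024*r^4 + 0.3776*r^3 + 2.0953*r^2 + 3.2214*r + 7.4529)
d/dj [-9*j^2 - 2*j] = -18*j - 2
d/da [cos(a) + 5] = -sin(a)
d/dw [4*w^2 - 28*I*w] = 8*w - 28*I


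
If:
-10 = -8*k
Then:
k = 5/4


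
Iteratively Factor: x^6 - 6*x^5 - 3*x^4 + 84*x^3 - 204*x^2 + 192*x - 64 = (x - 2)*(x^5 - 4*x^4 - 11*x^3 + 62*x^2 - 80*x + 32) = (x - 2)^2*(x^4 - 2*x^3 - 15*x^2 + 32*x - 16) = (x - 2)^2*(x - 1)*(x^3 - x^2 - 16*x + 16) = (x - 2)^2*(x - 1)*(x + 4)*(x^2 - 5*x + 4) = (x - 2)^2*(x - 1)^2*(x + 4)*(x - 4)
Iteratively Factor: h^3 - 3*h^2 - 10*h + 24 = (h - 4)*(h^2 + h - 6) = (h - 4)*(h - 2)*(h + 3)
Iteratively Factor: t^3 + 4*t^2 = (t)*(t^2 + 4*t) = t^2*(t + 4)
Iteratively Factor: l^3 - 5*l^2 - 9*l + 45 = (l - 5)*(l^2 - 9) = (l - 5)*(l - 3)*(l + 3)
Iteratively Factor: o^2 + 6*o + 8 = (o + 2)*(o + 4)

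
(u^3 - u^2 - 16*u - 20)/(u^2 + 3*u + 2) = (u^2 - 3*u - 10)/(u + 1)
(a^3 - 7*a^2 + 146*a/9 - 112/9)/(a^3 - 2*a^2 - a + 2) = (a^2 - 5*a + 56/9)/(a^2 - 1)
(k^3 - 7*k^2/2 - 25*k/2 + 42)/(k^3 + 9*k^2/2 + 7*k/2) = (k^2 - 7*k + 12)/(k*(k + 1))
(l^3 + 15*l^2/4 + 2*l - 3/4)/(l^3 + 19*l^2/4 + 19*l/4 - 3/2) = (l + 1)/(l + 2)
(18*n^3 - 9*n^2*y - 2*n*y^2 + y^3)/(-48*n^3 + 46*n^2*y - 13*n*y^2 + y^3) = (3*n + y)/(-8*n + y)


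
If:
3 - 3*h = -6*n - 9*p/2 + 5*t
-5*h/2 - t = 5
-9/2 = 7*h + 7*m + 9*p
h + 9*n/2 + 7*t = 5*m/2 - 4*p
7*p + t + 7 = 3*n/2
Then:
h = -21347/7668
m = 69401/19170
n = 69481/115020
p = -44111/38340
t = 30055/15336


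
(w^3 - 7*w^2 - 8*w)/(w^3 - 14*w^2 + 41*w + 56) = w/(w - 7)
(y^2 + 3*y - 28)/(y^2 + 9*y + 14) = (y - 4)/(y + 2)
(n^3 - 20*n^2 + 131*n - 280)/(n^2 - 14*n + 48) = (n^2 - 12*n + 35)/(n - 6)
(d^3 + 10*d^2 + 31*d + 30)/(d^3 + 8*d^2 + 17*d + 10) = (d + 3)/(d + 1)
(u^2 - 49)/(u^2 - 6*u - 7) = (u + 7)/(u + 1)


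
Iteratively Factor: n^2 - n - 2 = (n - 2)*(n + 1)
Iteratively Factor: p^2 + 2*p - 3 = (p - 1)*(p + 3)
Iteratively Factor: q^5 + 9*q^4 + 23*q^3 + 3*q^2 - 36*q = (q + 3)*(q^4 + 6*q^3 + 5*q^2 - 12*q) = (q + 3)^2*(q^3 + 3*q^2 - 4*q) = q*(q + 3)^2*(q^2 + 3*q - 4) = q*(q - 1)*(q + 3)^2*(q + 4)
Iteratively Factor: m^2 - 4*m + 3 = (m - 1)*(m - 3)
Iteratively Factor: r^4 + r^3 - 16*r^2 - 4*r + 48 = (r - 3)*(r^3 + 4*r^2 - 4*r - 16) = (r - 3)*(r + 2)*(r^2 + 2*r - 8) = (r - 3)*(r - 2)*(r + 2)*(r + 4)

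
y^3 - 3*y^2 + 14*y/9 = y*(y - 7/3)*(y - 2/3)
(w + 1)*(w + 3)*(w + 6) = w^3 + 10*w^2 + 27*w + 18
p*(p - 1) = p^2 - p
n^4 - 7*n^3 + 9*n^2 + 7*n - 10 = (n - 5)*(n - 2)*(n - 1)*(n + 1)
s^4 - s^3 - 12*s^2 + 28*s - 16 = (s - 2)^2*(s - 1)*(s + 4)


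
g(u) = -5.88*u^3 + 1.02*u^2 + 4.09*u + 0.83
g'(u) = -17.64*u^2 + 2.04*u + 4.09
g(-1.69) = 25.21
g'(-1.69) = -49.74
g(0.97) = 0.39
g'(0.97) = -10.53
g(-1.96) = 41.01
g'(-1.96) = -67.67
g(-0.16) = 0.23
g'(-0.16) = 3.31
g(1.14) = -1.89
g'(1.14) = -16.51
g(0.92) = 0.88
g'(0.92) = -8.96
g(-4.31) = 472.92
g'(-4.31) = -332.38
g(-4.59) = 572.16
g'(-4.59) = -376.91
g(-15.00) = 20013.98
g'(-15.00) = -3995.51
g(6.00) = -1207.99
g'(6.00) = -618.71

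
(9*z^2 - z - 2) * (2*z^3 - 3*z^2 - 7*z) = 18*z^5 - 29*z^4 - 64*z^3 + 13*z^2 + 14*z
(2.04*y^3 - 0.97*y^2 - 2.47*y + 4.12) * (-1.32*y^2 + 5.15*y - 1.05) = -2.6928*y^5 + 11.7864*y^4 - 3.8771*y^3 - 17.1404*y^2 + 23.8115*y - 4.326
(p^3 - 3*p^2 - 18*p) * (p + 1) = p^4 - 2*p^3 - 21*p^2 - 18*p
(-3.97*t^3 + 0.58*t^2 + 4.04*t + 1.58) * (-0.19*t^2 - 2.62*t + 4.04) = 0.7543*t^5 + 10.2912*t^4 - 18.326*t^3 - 8.5418*t^2 + 12.182*t + 6.3832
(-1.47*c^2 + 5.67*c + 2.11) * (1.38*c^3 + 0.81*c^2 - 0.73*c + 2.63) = -2.0286*c^5 + 6.6339*c^4 + 8.5776*c^3 - 6.2961*c^2 + 13.3718*c + 5.5493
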